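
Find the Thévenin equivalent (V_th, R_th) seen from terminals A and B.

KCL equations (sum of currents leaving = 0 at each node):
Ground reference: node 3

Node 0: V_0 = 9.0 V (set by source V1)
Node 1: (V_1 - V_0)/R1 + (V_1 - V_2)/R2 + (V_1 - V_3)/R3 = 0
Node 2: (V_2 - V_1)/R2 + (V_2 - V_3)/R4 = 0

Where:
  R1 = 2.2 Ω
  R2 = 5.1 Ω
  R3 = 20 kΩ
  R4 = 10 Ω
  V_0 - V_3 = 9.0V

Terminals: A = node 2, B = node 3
Step 1 — V_th is the open-circuit voltage V_A - V_B (nothing connected across the terminals).
Nodal analysis, taking node 3 as the 0 V reference.
Source V1 fixes V_0 = 9 V.
KCL at each unknown node (sum of currents leaving = 0; resistances in Ω):
  Node 1: (V_1 - 9)/2.2 + (V_1 - V_2)/5.1 + (V_1 - 0)/20000 = 0
  Node 2: (V_2 - V_1)/5.1 + (V_2 - 0)/10 = 0
Collecting terms (coefficients in siemens):
  0.6507·V_1 - 0.1961·V_2 = 4.091
  0.2961·V_2 - 0.1961·V_1 = 0
Determinant D = (0.6507)(0.2961) - (-0.1961)(-0.1961) = 0.1542
V_1 = [(4.091)(0.2961) - (-0.1961)(0)]/D = 7.855 V
V_2 = [(0.6507)(0) - (4.091)(-0.1961)]/D = 5.202 V
V_th = V_2 - V_3 = 5.202 - 0 = 5.202 V
Step 2 — R_th: zero the source — replace V1 by a short circuit (node 3 merges into node 0) — and find the resistance seen between A (node 2) and B (node 0).
Reduce the network between node 2 (A) and node 0 (B) by series/parallel combination:
  Rp1 = R1 ‖ R3 (parallel, both between nodes 0 and 1) = 1/(1/2.2 + 1/20000) = 2.2 Ω
  Rs1 = R2 + Rp1 (series, joined only at node 1) = 5.1 + 2.2 = 7.3 Ω
  Rp2 = R4 ‖ Rs1 (parallel, both between nodes 0 and 2) = 1/(1/10 + 1/7.3) = 4.22 Ω
R_th = 4.22 Ω

Final answer: V_th = 5.202 V, R_th = 4.22 Ω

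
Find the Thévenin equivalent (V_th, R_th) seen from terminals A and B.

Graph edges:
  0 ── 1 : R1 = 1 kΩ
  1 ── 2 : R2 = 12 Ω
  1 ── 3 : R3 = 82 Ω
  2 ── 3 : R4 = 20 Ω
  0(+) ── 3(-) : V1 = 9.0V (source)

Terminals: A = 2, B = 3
Step 1 — V_th is the open-circuit voltage V_A - V_B (nothing connected across the terminals).
Nodal analysis, taking node 3 as the 0 V reference.
Source V1 fixes V_0 = 9 V.
KCL at each unknown node (sum of currents leaving = 0; resistances in Ω):
  Node 1: (V_1 - 9)/1000 + (V_1 - V_2)/12 + (V_1 - 0)/82 = 0
  Node 2: (V_2 - V_1)/12 + (V_2 - 0)/20 = 0
Collecting terms (coefficients in siemens):
  0.09653·V_1 - 0.08333·V_2 = 0.009
  0.1333·V_2 - 0.08333·V_1 = 0
Determinant D = (0.09653)(0.1333) - (-0.08333)(-0.08333) = 0.005926
V_1 = [(0.009)(0.1333) - (-0.08333)(0)]/D = 0.2025 V
V_2 = [(0.09653)(0) - (0.009)(-0.08333)]/D = 0.1266 V
V_th = V_2 - V_3 = 0.1266 - 0 = 0.1266 V
Step 2 — R_th: zero the source — replace V1 by a short circuit (node 3 merges into node 0) — and find the resistance seen between A (node 2) and B (node 0).
Reduce the network between node 2 (A) and node 0 (B) by series/parallel combination:
  Rp1 = R1 ‖ R3 (parallel, both between nodes 0 and 1) = 1/(1/1000 + 1/82) = 75.79 Ω
  Rs1 = R2 + Rp1 (series, joined only at node 1) = 12 + 75.79 = 87.79 Ω
  Rp2 = R4 ‖ Rs1 (parallel, both between nodes 0 and 2) = 1/(1/20 + 1/87.79) = 16.29 Ω
R_th = 16.29 Ω

Final answer: V_th = 0.1266 V, R_th = 16.29 Ω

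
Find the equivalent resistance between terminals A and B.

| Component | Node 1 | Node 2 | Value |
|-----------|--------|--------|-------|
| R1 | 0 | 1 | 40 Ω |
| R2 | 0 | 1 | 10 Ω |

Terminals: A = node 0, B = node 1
Reduce the network between node 0 (A) and node 1 (B) by series/parallel combination:
  Rp1 = R1 ‖ R2 (parallel, both between nodes 0 and 1) = 1/(1/40 + 1/10) = 8 Ω
R_eq = 8 Ω

Final answer: 8 Ω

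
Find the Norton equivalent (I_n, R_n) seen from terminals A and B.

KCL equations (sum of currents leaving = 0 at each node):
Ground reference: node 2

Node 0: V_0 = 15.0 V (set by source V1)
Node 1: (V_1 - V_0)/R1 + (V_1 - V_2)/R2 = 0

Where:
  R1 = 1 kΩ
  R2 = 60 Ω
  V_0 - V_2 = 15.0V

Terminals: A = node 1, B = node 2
Find the Thévenin equivalent first; then I_n = V_th/R_th and R_n = R_th.
Step 1 — V_th is the open-circuit voltage V_A - V_B (nothing connected across the terminals).
Nodal analysis, taking node 2 as the 0 V reference.
Source V1 fixes V_0 = 15 V.
KCL at each unknown node (sum of currents leaving = 0; resistances in Ω):
  Node 1: (V_1 - 15)/1000 + (V_1 - 0)/60 = 0
Collecting terms: 0.01767 × V_1 = 0.015  =>  V_1 = 0.8491 V
V_th = V_1 - V_2 = 0.8491 - 0 = 0.8491 V
Step 2 — R_th: zero the source — replace V1 by a short circuit (node 2 merges into node 0) — and find the resistance seen between A (node 1) and B (node 0).
Reduce the network between node 1 (A) and node 0 (B) by series/parallel combination:
  Rp1 = R1 ‖ R2 (parallel, both between nodes 0 and 1) = 1/(1/1000 + 1/60) = 56.6 Ω
R_th = 56.6 Ω
I_n = V_th/R_th = 0.8491/56.6 = 0.015 A, and R_n = R_th = 56.6 Ω

Final answer: I_n = 0.015 A, R_n = 56.6 Ω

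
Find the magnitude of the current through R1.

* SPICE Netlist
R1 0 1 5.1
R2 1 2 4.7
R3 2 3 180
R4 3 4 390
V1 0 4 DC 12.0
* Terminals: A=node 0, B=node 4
Nodal analysis, taking node 4 as the 0 V reference.
Source V1 fixes V_0 = 12 V.
KCL at each unknown node (sum of currents leaving = 0; resistances in Ω):
  Node 1: (V_1 - 12)/5.1 + (V_1 - V_2)/4.7 = 0
  Node 2: (V_2 - V_1)/4.7 + (V_2 - V_3)/180 = 0
  Node 3: (V_3 - V_2)/180 + (V_3 - 0)/390 = 0
Collecting terms (coefficients in siemens):
  0.4088·V_1 - 0.2128·V_2 = 2.353
  0.2183·V_2 - 0.2128·V_1 - 0.005556·V_3 = 0
  0.00812·V_3 - 0.005556·V_2 = 0
Solving these 3 simultaneous equations (Gaussian elimination) gives:
  V_1 = 11.89 V, V_2 = 11.8 V, V_3 = 8.072 V
I_R1 = (V_0 - V_1)/R1 = (12 - 11.89)/5.1 = 0.0207 A
|I_R1| = 0.0207 A

Final answer: |I_R1| = 0.0207 A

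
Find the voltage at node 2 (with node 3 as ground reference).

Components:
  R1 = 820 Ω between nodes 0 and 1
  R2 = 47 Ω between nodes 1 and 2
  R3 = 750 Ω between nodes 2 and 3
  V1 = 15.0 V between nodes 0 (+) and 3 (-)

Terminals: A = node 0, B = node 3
Nodal analysis, taking node 3 as the 0 V reference.
Source V1 fixes V_0 = 15 V.
KCL at each unknown node (sum of currents leaving = 0; resistances in Ω):
  Node 1: (V_1 - 15)/820 + (V_1 - V_2)/47 = 0
  Node 2: (V_2 - V_1)/47 + (V_2 - 0)/750 = 0
Collecting terms (coefficients in siemens):
  0.0225·V_1 - 0.02128·V_2 = 0.01829
  0.02261·V_2 - 0.02128·V_1 = 0
Determinant D = (0.0225)(0.02261) - (-0.02128)(-0.02128) = 0.00005594
V_1 = [(0.01829)(0.02261) - (-0.02128)(0)]/D = 7.393 V
V_2 = [(0.0225)(0) - (0.01829)(-0.02128)]/D = 6.957 V
The requested potential is V_2 = 6.957 V.

Final answer: V_2 = 6.957 V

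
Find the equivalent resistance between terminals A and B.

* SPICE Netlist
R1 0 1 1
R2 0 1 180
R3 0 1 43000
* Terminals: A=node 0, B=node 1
Reduce the network between node 0 (A) and node 1 (B) by series/parallel combination:
  Rp1 = R1 ‖ R2 ‖ R3 (parallel, all between nodes 0 and 1) = 1/(1/1 + 1/180 + 1/43000) = 0.9945 Ω
R_eq = 0.9945 Ω

Final answer: 0.9945 Ω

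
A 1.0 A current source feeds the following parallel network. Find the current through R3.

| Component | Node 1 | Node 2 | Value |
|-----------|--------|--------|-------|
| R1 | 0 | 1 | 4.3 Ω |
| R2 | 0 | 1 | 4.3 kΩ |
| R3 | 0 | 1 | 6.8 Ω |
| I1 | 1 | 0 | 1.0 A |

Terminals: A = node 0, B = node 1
All resistors sit directly between nodes 0 and 1, so they are in parallel and share one voltage V; the full source current 1 A splits among them.
1/R_par = 1/4.3 + 1/4300 + 1/6.8 = 0.3798 S  =>  R_par = 2.633 Ω
V = I × R_par = 1 × 2.633 = 2.633 V
I_R3 = V/R3 = 2.633/6.8 = 0.3872 A

Final answer: 0.3872 A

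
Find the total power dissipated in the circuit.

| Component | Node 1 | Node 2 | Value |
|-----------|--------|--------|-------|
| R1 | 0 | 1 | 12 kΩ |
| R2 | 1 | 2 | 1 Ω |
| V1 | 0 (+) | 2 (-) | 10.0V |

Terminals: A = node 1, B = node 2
Nodal analysis, taking node 2 as the 0 V reference.
Source V1 fixes V_0 = 10 V.
KCL at each unknown node (sum of currents leaving = 0; resistances in Ω):
  Node 1: (V_1 - 10)/12000 + (V_1 - 0)/1 = 0
Collecting terms: 1 × V_1 = 0.0008333  =>  V_1 = 0.0008333 V
Power in each resistor, P = (ΔV)²/R:
  P_R1 = (10 - 0.0008333)²/12000 = 0.008332 W
  P_R2 = (0.0008333 - 0)²/1 = 0.0000006943 W
P_total = P_R1 + P_R2 = 0.008333 W

Final answer: 0.008333 W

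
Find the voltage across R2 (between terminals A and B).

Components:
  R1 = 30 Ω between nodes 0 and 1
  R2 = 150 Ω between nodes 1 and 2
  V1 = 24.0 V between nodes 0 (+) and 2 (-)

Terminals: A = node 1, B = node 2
R1 and R2 are in series across V1 (node 0 → node 1 → node 2), and the output A–B is taken across R2, so this is a voltage divider.
Series current: I = V1/(R1 + R2) = 24/(30 + 150) = 24/180 = 0.1333 A
V_R2 = I × R2 = V1 × R2/(R1 + R2) = 24 × 150/180 = 20 V

Final answer: 20 V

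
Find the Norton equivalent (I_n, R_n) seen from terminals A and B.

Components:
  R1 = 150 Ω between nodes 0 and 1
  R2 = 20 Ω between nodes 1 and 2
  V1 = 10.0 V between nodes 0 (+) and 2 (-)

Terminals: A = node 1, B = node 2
Find the Thévenin equivalent first; then I_n = V_th/R_th and R_n = R_th.
Step 1 — V_th is the open-circuit voltage V_A - V_B (nothing connected across the terminals).
Nodal analysis, taking node 2 as the 0 V reference.
Source V1 fixes V_0 = 10 V.
KCL at each unknown node (sum of currents leaving = 0; resistances in Ω):
  Node 1: (V_1 - 10)/150 + (V_1 - 0)/20 = 0
Collecting terms: 0.05667 × V_1 = 0.06667  =>  V_1 = 1.176 V
V_th = V_1 - V_2 = 1.176 - 0 = 1.176 V
Step 2 — R_th: zero the source — replace V1 by a short circuit (node 2 merges into node 0) — and find the resistance seen between A (node 1) and B (node 0).
Reduce the network between node 1 (A) and node 0 (B) by series/parallel combination:
  Rp1 = R1 ‖ R2 (parallel, both between nodes 0 and 1) = 1/(1/150 + 1/20) = 17.65 Ω
R_th = 17.65 Ω
I_n = V_th/R_th = 1.176/17.65 = 0.06667 A, and R_n = R_th = 17.65 Ω

Final answer: I_n = 0.06667 A, R_n = 17.65 Ω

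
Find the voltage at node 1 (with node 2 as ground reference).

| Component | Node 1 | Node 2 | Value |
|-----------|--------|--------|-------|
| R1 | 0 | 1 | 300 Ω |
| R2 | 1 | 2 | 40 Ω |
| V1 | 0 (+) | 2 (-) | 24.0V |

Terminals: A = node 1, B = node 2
Nodal analysis, taking node 2 as the 0 V reference.
Source V1 fixes V_0 = 24 V.
KCL at each unknown node (sum of currents leaving = 0; resistances in Ω):
  Node 1: (V_1 - 24)/300 + (V_1 - 0)/40 = 0
Collecting terms: 0.02833 × V_1 = 0.08  =>  V_1 = 2.824 V
The requested potential is V_1 = 2.824 V.

Final answer: V_1 = 2.824 V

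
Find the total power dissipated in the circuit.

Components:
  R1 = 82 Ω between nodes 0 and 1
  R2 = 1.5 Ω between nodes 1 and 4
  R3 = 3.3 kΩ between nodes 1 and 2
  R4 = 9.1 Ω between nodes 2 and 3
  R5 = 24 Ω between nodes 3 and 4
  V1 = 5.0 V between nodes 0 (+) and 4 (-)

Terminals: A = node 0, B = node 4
Nodal analysis, taking node 4 as the 0 V reference.
Source V1 fixes V_0 = 5 V.
KCL at each unknown node (sum of currents leaving = 0; resistances in Ω):
  Node 1: (V_1 - 5)/82 + (V_1 - 0)/1.5 + (V_1 - V_2)/3300 = 0
  Node 2: (V_2 - V_1)/3300 + (V_2 - V_3)/9.1 = 0
  Node 3: (V_3 - V_2)/9.1 + (V_3 - 0)/24 = 0
Collecting terms (coefficients in siemens):
  0.6792·V_1 - 0.000303·V_2 = 0.06098
  0.1102·V_2 - 0.000303·V_1 - 0.1099·V_3 = 0
  0.1516·V_3 - 0.1099·V_2 = 0
Solving these 3 simultaneous equations (Gaussian elimination) gives:
  V_1 = 0.08978 V, V_2 = 0.0008916 V, V_3 = 0.0006465 V
Power in each resistor, P = (ΔV)²/R:
  P_R1 = (5 - 0.08978)²/82 = 0.294 W
  P_R2 = (0.08978 - 0)²/1.5 = 0.005374 W
  P_R3 = (0.08978 - 0.0008916)²/3300 = 0.000002394 W
  P_R4 = (0.0008916 - 0.0006465)²/9.1 = 0.000000006603 W
  P_R5 = (0.0006465 - 0)²/24 = 0.00000001741 W
P_total = P_R1 + P_R2 + P_R3 + P_R4 + P_R5 = 0.2994 W

Final answer: 0.2994 W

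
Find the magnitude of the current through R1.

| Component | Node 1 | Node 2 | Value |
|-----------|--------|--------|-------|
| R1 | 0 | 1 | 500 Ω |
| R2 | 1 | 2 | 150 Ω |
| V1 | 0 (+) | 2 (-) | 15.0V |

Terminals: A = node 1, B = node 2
Nodal analysis, taking node 2 as the 0 V reference.
Source V1 fixes V_0 = 15 V.
KCL at each unknown node (sum of currents leaving = 0; resistances in Ω):
  Node 1: (V_1 - 15)/500 + (V_1 - 0)/150 = 0
Collecting terms: 0.008667 × V_1 = 0.03  =>  V_1 = 3.462 V
I_R1 = (V_0 - V_1)/R1 = (15 - 3.462)/500 = 0.02308 A
|I_R1| = 0.02308 A

Final answer: |I_R1| = 0.02308 A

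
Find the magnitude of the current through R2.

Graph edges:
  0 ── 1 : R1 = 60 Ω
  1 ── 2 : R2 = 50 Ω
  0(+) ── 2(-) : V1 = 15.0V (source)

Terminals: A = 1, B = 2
Nodal analysis, taking node 2 as the 0 V reference.
Source V1 fixes V_0 = 15 V.
KCL at each unknown node (sum of currents leaving = 0; resistances in Ω):
  Node 1: (V_1 - 15)/60 + (V_1 - 0)/50 = 0
Collecting terms: 0.03667 × V_1 = 0.25  =>  V_1 = 6.818 V
I_R2 = (V_1 - V_2)/R2 = (6.818 - 0)/50 = 0.1364 A
|I_R2| = 0.1364 A

Final answer: |I_R2| = 0.1364 A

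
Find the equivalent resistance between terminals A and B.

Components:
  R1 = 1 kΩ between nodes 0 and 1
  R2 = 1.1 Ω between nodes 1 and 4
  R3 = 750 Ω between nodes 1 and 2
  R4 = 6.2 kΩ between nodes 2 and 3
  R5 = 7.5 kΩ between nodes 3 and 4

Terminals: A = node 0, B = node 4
Reduce the network between node 0 (A) and node 4 (B) by series/parallel combination:
  Rs1 = R3 + R4 (series, joined only at node 2) = 750 + 6200 = 6950 Ω
  Rs2 = R5 + Rs1 (series, joined only at node 3) = 7500 + 6950 = 14450 Ω
  Rp1 = R2 ‖ Rs2 (parallel, both between nodes 1 and 4) = 1/(1/1.1 + 1/14450) = 1.1 Ω
  Rs3 = R1 + Rp1 (series, joined only at node 1) = 1000 + 1.1 = 1001 Ω
R_eq = 1.001 kΩ

Final answer: 1.001 kΩ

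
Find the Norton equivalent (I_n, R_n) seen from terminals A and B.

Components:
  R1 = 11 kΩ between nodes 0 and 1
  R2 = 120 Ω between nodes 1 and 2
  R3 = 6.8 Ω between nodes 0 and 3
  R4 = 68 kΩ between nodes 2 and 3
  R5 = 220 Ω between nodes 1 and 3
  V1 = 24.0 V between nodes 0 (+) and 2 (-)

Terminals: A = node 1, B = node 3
Find the Thévenin equivalent first; then I_n = V_th/R_th and R_n = R_th.
Step 1 — V_th is the open-circuit voltage V_A - V_B (nothing connected across the terminals).
Nodal analysis, taking node 2 as the 0 V reference.
Source V1 fixes V_0 = 24 V.
KCL at each unknown node (sum of currents leaving = 0; resistances in Ω):
  Node 1: (V_1 - 24)/11000 + (V_1 - 0)/120 + (V_1 - V_3)/220 = 0
  Node 3: (V_3 - 24)/6.8 + (V_3 - 0)/68000 + (V_3 - V_1)/220 = 0
Collecting terms (coefficients in siemens):
  0.01297·V_1 - 0.004545·V_3 = 0.002182
  0.1516·V_3 - 0.004545·V_1 = 3.529
Determinant D = (0.01297)(0.1516) - (-0.004545)(-0.004545) = 0.001946
V_1 = [(0.002182)(0.1516) - (-0.004545)(3.529)]/D = 8.415 V
V_3 = [(0.01297)(3.529) - (0.002182)(-0.004545)]/D = 23.53 V
V_th = V_1 - V_3 = 8.415 - 23.53 = -15.12 V
Step 2 — R_th: zero the source — replace V1 by a short circuit (node 2 merges into node 0) — and find the resistance seen between A (node 1) and B (node 3).
Reduce the network between node 1 (A) and node 3 (B) by series/parallel combination:
  Rp1 = R1 ‖ R2 (parallel, both between nodes 0 and 1) = 1/(1/11000 + 1/120) = 118.7 Ω
  Rp2 = R3 ‖ R4 (parallel, both between nodes 0 and 3) = 1/(1/6.8 + 1/68000) = 6.799 Ω
  Rs1 = Rp1 + Rp2 (series, joined only at node 0) = 118.7 + 6.799 = 125.5 Ω
  Rp3 = R5 ‖ Rs1 (parallel, both between nodes 1 and 3) = 1/(1/220 + 1/125.5) = 79.91 Ω
R_th = 79.91 Ω
I_n = V_th/R_th = -15.12/79.91 = -0.1891 A, and R_n = R_th = 79.91 Ω

Final answer: I_n = -0.1891 A, R_n = 79.91 Ω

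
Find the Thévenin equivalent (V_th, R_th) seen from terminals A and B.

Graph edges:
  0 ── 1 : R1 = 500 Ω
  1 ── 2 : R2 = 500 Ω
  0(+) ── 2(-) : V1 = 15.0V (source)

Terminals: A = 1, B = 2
Step 1 — V_th is the open-circuit voltage V_A - V_B (nothing connected across the terminals).
Nodal analysis, taking node 2 as the 0 V reference.
Source V1 fixes V_0 = 15 V.
KCL at each unknown node (sum of currents leaving = 0; resistances in Ω):
  Node 1: (V_1 - 15)/500 + (V_1 - 0)/500 = 0
Collecting terms: 0.004 × V_1 = 0.03  =>  V_1 = 7.5 V
V_th = V_1 - V_2 = 7.5 - 0 = 7.5 V
Step 2 — R_th: zero the source — replace V1 by a short circuit (node 2 merges into node 0) — and find the resistance seen between A (node 1) and B (node 0).
Reduce the network between node 1 (A) and node 0 (B) by series/parallel combination:
  Rp1 = R1 ‖ R2 (parallel, both between nodes 0 and 1) = 1/(1/500 + 1/500) = 250 Ω
R_th = 250 Ω

Final answer: V_th = 7.5 V, R_th = 250 Ω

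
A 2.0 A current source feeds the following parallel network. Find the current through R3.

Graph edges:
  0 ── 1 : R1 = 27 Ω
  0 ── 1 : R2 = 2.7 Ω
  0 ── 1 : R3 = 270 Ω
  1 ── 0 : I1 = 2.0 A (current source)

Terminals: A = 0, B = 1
All resistors sit directly between nodes 0 and 1, so they are in parallel and share one voltage V; the full source current 2 A splits among them.
1/R_par = 1/27 + 1/2.7 + 1/270 = 0.4111 S  =>  R_par = 2.432 Ω
V = I × R_par = 2 × 2.432 = 4.865 V
I_R3 = V/R3 = 4.865/270 = 0.01802 A

Final answer: 0.01802 A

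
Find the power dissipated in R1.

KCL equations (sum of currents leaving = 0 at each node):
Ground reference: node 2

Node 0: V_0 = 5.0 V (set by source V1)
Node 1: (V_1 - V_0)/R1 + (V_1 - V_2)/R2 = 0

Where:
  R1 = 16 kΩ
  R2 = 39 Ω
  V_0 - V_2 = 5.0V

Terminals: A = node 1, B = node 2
Nodal analysis, taking node 2 as the 0 V reference.
Source V1 fixes V_0 = 5 V.
KCL at each unknown node (sum of currents leaving = 0; resistances in Ω):
  Node 1: (V_1 - 5)/16000 + (V_1 - 0)/39 = 0
Collecting terms: 0.0257 × V_1 = 0.0003125  =>  V_1 = 0.01216 V
I_R1 = (V_0 - V_1)/R1 = (5 - 0.01216)/16000 = 0.0003117 A
P_R1 = I_R1² × R1 = (0.0003117)² × 16000 = 0.001555 W

Final answer: 0.001555 W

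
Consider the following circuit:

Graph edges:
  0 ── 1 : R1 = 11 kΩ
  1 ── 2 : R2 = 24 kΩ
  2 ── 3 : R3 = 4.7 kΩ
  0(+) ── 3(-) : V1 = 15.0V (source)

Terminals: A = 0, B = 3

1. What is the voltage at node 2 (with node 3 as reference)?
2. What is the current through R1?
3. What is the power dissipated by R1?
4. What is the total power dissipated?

Nodal analysis, taking node 3 as the 0 V reference.
Source V1 fixes V_0 = 15 V.
KCL at each unknown node (sum of currents leaving = 0; resistances in Ω):
  Node 1: (V_1 - 15)/11000 + (V_1 - V_2)/24000 = 0
  Node 2: (V_2 - V_1)/24000 + (V_2 - 0)/4700 = 0
Collecting terms (coefficients in siemens):
  0.0001326·V_1 - 0.00004167·V_2 = 0.001364
  0.0002544·V_2 - 0.00004167·V_1 = 0
Determinant D = (0.0001326)(0.0002544) - (-0.00004167)(-0.00004167) = 0.000000032
V_1 = [(0.001364)(0.0002544) - (-0.00004167)(0)]/D = 10.84 V
V_2 = [(0.0001326)(0) - (0.001364)(-0.00004167)]/D = 1.776 V
Part 1:
  Read off the nodal solution: V_2 = 1.776 V
Part 2:
  I_R1 = (V_0 - V_1)/R1 = (15 - 10.84)/11000 = 0.0003778 A
  Magnitude: I_R1 = 0.0003778 A
Part 3:
  I_R1 = (V_0 - V_1)/R1 = (15 - 10.84)/11000 = 0.0003778 A
  P_R1 = I_R1² × R1 = (0.0003778)² × 11000 = 0.00157 W
Part 4:
  Power in each resistor, P = (ΔV)²/R:
    P_R1 = (15 - 10.84)²/11000 = 0.00157 W
    P_R2 = (10.84 - 1.776)²/24000 = 0.003426 W
    P_R3 = (1.776 - 0)²/4700 = 0.000671 W
  P_total = P_R1 + P_R2 + P_R3 = 0.005668 W

Final answers:
1. V_2 = 1.776 V
2. I_R1 = 0.0003778 A
3. P_R1 = 0.00157 W
4. P_total = 0.005668 W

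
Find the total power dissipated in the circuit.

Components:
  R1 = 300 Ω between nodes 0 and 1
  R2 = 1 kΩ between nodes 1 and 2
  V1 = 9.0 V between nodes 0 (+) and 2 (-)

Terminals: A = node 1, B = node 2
Nodal analysis, taking node 2 as the 0 V reference.
Source V1 fixes V_0 = 9 V.
KCL at each unknown node (sum of currents leaving = 0; resistances in Ω):
  Node 1: (V_1 - 9)/300 + (V_1 - 0)/1000 = 0
Collecting terms: 0.004333 × V_1 = 0.03  =>  V_1 = 6.923 V
Power in each resistor, P = (ΔV)²/R:
  P_R1 = (9 - 6.923)²/300 = 0.01438 W
  P_R2 = (6.923 - 0)²/1000 = 0.04793 W
P_total = P_R1 + P_R2 = 0.06231 W

Final answer: 0.06231 W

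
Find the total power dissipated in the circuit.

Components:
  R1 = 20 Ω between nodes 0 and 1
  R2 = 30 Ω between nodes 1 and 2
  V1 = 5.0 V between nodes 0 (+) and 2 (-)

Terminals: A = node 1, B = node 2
Nodal analysis, taking node 2 as the 0 V reference.
Source V1 fixes V_0 = 5 V.
KCL at each unknown node (sum of currents leaving = 0; resistances in Ω):
  Node 1: (V_1 - 5)/20 + (V_1 - 0)/30 = 0
Collecting terms: 0.08333 × V_1 = 0.25  =>  V_1 = 3 V
Power in each resistor, P = (ΔV)²/R:
  P_R1 = (5 - 3)²/20 = 0.2 W
  P_R2 = (3 - 0)²/30 = 0.3 W
P_total = P_R1 + P_R2 = 0.5 W

Final answer: 0.5 W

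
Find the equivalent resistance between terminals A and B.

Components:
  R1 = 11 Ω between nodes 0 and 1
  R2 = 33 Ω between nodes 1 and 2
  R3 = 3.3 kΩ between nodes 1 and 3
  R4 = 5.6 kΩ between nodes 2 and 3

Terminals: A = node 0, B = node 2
Reduce the network between node 0 (A) and node 2 (B) by series/parallel combination:
  Rs1 = R3 + R4 (series, joined only at node 3) = 3300 + 5600 = 8900 Ω
  Rp1 = R2 ‖ Rs1 (parallel, both between nodes 1 and 2) = 1/(1/33 + 1/8900) = 32.88 Ω
  Rs2 = R1 + Rp1 (series, joined only at node 1) = 11 + 32.88 = 43.88 Ω
R_eq = 43.88 Ω

Final answer: 43.88 Ω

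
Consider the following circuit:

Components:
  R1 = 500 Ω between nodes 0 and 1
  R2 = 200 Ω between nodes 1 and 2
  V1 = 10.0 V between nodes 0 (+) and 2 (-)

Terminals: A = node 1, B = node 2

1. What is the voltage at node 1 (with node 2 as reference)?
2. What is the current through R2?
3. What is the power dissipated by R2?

Nodal analysis, taking node 2 as the 0 V reference.
Source V1 fixes V_0 = 10 V.
KCL at each unknown node (sum of currents leaving = 0; resistances in Ω):
  Node 1: (V_1 - 10)/500 + (V_1 - 0)/200 = 0
Collecting terms: 0.007 × V_1 = 0.02  =>  V_1 = 2.857 V
Part 1:
  Read off the nodal solution: V_1 = 2.857 V
Part 2:
  I_R2 = (V_1 - V_2)/R2 = (2.857 - 0)/200 = 0.01429 A
  Magnitude: I_R2 = 0.01429 A
Part 3:
  I_R2 = (V_1 - V_2)/R2 = (2.857 - 0)/200 = 0.01429 A
  P_R2 = I_R2² × R2 = (0.01429)² × 200 = 0.04082 W

Final answers:
1. V_1 = 2.857 V
2. I_R2 = 0.01429 A
3. P_R2 = 0.04082 W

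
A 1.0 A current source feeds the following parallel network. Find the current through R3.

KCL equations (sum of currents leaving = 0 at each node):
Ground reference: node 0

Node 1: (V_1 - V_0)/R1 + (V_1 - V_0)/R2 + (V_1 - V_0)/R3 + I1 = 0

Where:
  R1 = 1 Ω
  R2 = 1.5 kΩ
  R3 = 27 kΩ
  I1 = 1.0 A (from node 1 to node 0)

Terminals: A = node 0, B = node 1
All resistors sit directly between nodes 0 and 1, so they are in parallel and share one voltage V; the full source current 1 A splits among them.
1/R_par = 1/1 + 1/1500 + 1/27000 = 1.001 S  =>  R_par = 0.9993 Ω
V = I × R_par = 1 × 0.9993 = 0.9993 V
I_R3 = V/R3 = 0.9993/27000 = 0.00003701 A

Final answer: 3.701e-05 A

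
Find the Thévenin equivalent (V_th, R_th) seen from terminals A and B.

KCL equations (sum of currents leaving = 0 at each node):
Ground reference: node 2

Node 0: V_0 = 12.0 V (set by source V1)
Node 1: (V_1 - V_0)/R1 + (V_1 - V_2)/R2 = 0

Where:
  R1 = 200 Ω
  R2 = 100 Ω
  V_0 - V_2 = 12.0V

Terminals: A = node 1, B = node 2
Step 1 — V_th is the open-circuit voltage V_A - V_B (nothing connected across the terminals).
Nodal analysis, taking node 2 as the 0 V reference.
Source V1 fixes V_0 = 12 V.
KCL at each unknown node (sum of currents leaving = 0; resistances in Ω):
  Node 1: (V_1 - 12)/200 + (V_1 - 0)/100 = 0
Collecting terms: 0.015 × V_1 = 0.06  =>  V_1 = 4 V
V_th = V_1 - V_2 = 4 - 0 = 4 V
Step 2 — R_th: zero the source — replace V1 by a short circuit (node 2 merges into node 0) — and find the resistance seen between A (node 1) and B (node 0).
Reduce the network between node 1 (A) and node 0 (B) by series/parallel combination:
  Rp1 = R1 ‖ R2 (parallel, both between nodes 0 and 1) = 1/(1/200 + 1/100) = 66.67 Ω
R_th = 66.67 Ω

Final answer: V_th = 4 V, R_th = 66.67 Ω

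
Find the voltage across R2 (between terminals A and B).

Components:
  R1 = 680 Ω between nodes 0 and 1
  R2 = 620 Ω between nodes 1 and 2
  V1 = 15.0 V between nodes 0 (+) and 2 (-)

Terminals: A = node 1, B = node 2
R1 and R2 are in series across V1 (node 0 → node 1 → node 2), and the output A–B is taken across R2, so this is a voltage divider.
Series current: I = V1/(R1 + R2) = 15/(680 + 620) = 15/1300 = 0.01154 A
V_R2 = I × R2 = V1 × R2/(R1 + R2) = 15 × 620/1300 = 7.154 V

Final answer: 7.154 V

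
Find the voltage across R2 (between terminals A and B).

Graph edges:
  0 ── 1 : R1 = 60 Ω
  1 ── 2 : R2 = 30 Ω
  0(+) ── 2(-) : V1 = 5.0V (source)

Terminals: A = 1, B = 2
R1 and R2 are in series across V1 (node 0 → node 1 → node 2), and the output A–B is taken across R2, so this is a voltage divider.
Series current: I = V1/(R1 + R2) = 5/(60 + 30) = 5/90 = 0.05556 A
V_R2 = I × R2 = V1 × R2/(R1 + R2) = 5 × 30/90 = 1.667 V

Final answer: 1.667 V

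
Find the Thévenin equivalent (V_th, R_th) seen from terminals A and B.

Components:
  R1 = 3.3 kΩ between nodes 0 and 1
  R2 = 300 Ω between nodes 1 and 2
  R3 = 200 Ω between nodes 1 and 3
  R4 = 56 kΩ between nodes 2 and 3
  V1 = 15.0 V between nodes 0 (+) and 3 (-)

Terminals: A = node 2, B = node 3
Step 1 — V_th is the open-circuit voltage V_A - V_B (nothing connected across the terminals).
Nodal analysis, taking node 3 as the 0 V reference.
Source V1 fixes V_0 = 15 V.
KCL at each unknown node (sum of currents leaving = 0; resistances in Ω):
  Node 1: (V_1 - 15)/3300 + (V_1 - V_2)/300 + (V_1 - 0)/200 = 0
  Node 2: (V_2 - V_1)/300 + (V_2 - 0)/56000 = 0
Collecting terms (coefficients in siemens):
  0.008636·V_1 - 0.003333·V_2 = 0.004545
  0.003351·V_2 - 0.003333·V_1 = 0
Determinant D = (0.008636)(0.003351) - (-0.003333)(-0.003333) = 0.00001783
V_1 = [(0.004545)(0.003351) - (-0.003333)(0)]/D = 0.8543 V
V_2 = [(0.008636)(0) - (0.004545)(-0.003333)]/D = 0.8497 V
V_th = V_2 - V_3 = 0.8497 - 0 = 0.8497 V
Step 2 — R_th: zero the source — replace V1 by a short circuit (node 3 merges into node 0) — and find the resistance seen between A (node 2) and B (node 0).
Reduce the network between node 2 (A) and node 0 (B) by series/parallel combination:
  Rp1 = R1 ‖ R3 (parallel, both between nodes 0 and 1) = 1/(1/3300 + 1/200) = 188.6 Ω
  Rs1 = R2 + Rp1 (series, joined only at node 1) = 300 + 188.6 = 488.6 Ω
  Rp2 = R4 ‖ Rs1 (parallel, both between nodes 0 and 2) = 1/(1/56000 + 1/488.6) = 484.3 Ω
R_th = 484.3 Ω

Final answer: V_th = 0.8497 V, R_th = 484.3 Ω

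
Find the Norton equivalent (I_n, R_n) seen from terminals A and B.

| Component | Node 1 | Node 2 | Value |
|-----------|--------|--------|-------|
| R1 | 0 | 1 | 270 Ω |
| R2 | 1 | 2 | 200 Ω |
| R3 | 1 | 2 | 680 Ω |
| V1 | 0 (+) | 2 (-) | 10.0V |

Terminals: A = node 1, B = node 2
Find the Thévenin equivalent first; then I_n = V_th/R_th and R_n = R_th.
Step 1 — V_th is the open-circuit voltage V_A - V_B (nothing connected across the terminals).
Nodal analysis, taking node 2 as the 0 V reference.
Source V1 fixes V_0 = 10 V.
KCL at each unknown node (sum of currents leaving = 0; resistances in Ω):
  Node 1: (V_1 - 10)/270 + (V_1 - 0)/200 + (V_1 - 0)/680 = 0
Collecting terms: 0.01017 × V_1 = 0.03704  =>  V_1 = 3.64 V
V_th = V_1 - V_2 = 3.64 - 0 = 3.64 V
Step 2 — R_th: zero the source — replace V1 by a short circuit (node 2 merges into node 0) — and find the resistance seen between A (node 1) and B (node 0).
Reduce the network between node 1 (A) and node 0 (B) by series/parallel combination:
  Rp1 = R1 ‖ R2 ‖ R3 (parallel, all between nodes 0 and 1) = 1/(1/270 + 1/200 + 1/680) = 98.29 Ω
R_th = 98.29 Ω
I_n = V_th/R_th = 3.64/98.29 = 0.03704 A, and R_n = R_th = 98.29 Ω

Final answer: I_n = 0.03704 A, R_n = 98.29 Ω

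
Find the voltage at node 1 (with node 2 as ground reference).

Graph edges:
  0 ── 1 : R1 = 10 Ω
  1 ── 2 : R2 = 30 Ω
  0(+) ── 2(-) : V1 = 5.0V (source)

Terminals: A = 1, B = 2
Nodal analysis, taking node 2 as the 0 V reference.
Source V1 fixes V_0 = 5 V.
KCL at each unknown node (sum of currents leaving = 0; resistances in Ω):
  Node 1: (V_1 - 5)/10 + (V_1 - 0)/30 = 0
Collecting terms: 0.1333 × V_1 = 0.5  =>  V_1 = 3.75 V
The requested potential is V_1 = 3.75 V.

Final answer: V_1 = 3.75 V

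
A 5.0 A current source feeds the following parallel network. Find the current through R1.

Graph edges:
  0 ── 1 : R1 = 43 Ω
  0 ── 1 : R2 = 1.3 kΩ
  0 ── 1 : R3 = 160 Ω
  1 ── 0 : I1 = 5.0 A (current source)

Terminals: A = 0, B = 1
All resistors sit directly between nodes 0 and 1, so they are in parallel and share one voltage V; the full source current 5 A splits among them.
1/R_par = 1/43 + 1/1300 + 1/160 = 0.03028 S  =>  R_par = 33.03 Ω
V = I × R_par = 5 × 33.03 = 165.2 V
I_R1 = V/R1 = 165.2/43 = 3.841 A

Final answer: 3.841 A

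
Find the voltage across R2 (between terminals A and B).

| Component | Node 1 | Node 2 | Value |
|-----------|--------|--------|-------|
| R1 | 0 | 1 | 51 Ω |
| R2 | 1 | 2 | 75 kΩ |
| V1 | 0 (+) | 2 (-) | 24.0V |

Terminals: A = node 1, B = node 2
R1 and R2 are in series across V1 (node 0 → node 1 → node 2), and the output A–B is taken across R2, so this is a voltage divider.
Series current: I = V1/(R1 + R2) = 24/(51 + 75000) = 24/75050 = 0.0003198 A
V_R2 = I × R2 = V1 × R2/(R1 + R2) = 24 × 75000/75050 = 23.98 V

Final answer: 23.98 V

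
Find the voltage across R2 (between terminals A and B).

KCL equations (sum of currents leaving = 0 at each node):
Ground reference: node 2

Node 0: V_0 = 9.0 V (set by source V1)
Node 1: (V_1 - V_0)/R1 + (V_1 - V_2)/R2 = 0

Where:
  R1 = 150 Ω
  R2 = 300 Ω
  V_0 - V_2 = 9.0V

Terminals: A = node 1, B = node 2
R1 and R2 are in series across V1 (node 0 → node 1 → node 2), and the output A–B is taken across R2, so this is a voltage divider.
Series current: I = V1/(R1 + R2) = 9/(150 + 300) = 9/450 = 0.02 A
V_R2 = I × R2 = V1 × R2/(R1 + R2) = 9 × 300/450 = 6 V

Final answer: 6 V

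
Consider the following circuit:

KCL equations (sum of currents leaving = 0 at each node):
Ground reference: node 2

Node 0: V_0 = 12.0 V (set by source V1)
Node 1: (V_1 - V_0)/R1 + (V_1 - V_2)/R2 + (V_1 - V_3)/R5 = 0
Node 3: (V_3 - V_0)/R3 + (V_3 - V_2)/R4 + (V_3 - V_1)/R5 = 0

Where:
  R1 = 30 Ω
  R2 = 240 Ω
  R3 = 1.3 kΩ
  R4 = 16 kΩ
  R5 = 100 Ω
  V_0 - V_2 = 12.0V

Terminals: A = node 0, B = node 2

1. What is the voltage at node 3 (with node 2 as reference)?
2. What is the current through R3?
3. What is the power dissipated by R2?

Nodal analysis, taking node 2 as the 0 V reference.
Source V1 fixes V_0 = 12 V.
KCL at each unknown node (sum of currents leaving = 0; resistances in Ω):
  Node 1: (V_1 - 12)/30 + (V_1 - 0)/240 + (V_1 - V_3)/100 = 0
  Node 3: (V_3 - 12)/1300 + (V_3 - 0)/16000 + (V_3 - V_1)/100 = 0
Collecting terms (coefficients in siemens):
  0.0475·V_1 - 0.01·V_3 = 0.4
  0.01083·V_3 - 0.01·V_1 = 0.009231
Determinant D = (0.0475)(0.01083) - (-0.01)(-0.01) = 0.0004145
V_1 = [(0.4)(0.01083) - (-0.01)(0.009231)]/D = 10.68 V
V_3 = [(0.0475)(0.009231) - (0.4)(-0.01)]/D = 10.71 V
Part 1:
  Read off the nodal solution: V_3 = 10.71 V
Part 2:
  I_R3 = (V_0 - V_3)/R3 = (12 - 10.71)/1300 = 0.000994 A
  Magnitude: I_R3 = 0.000994 A
Part 3:
  I_R2 = (V_1 - V_2)/R2 = (10.68 - 0)/240 = 0.04448 A
  P_R2 = I_R2² × R2 = (0.04448)² × 240 = 0.4748 W

Final answers:
1. V_3 = 10.71 V
2. I_R3 = 0.000994 A
3. P_R2 = 0.4748 W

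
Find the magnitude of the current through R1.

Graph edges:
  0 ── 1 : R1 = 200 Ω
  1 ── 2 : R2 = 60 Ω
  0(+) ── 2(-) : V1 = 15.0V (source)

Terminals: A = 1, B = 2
Nodal analysis, taking node 2 as the 0 V reference.
Source V1 fixes V_0 = 15 V.
KCL at each unknown node (sum of currents leaving = 0; resistances in Ω):
  Node 1: (V_1 - 15)/200 + (V_1 - 0)/60 = 0
Collecting terms: 0.02167 × V_1 = 0.075  =>  V_1 = 3.462 V
I_R1 = (V_0 - V_1)/R1 = (15 - 3.462)/200 = 0.05769 A
|I_R1| = 0.05769 A

Final answer: |I_R1| = 0.05769 A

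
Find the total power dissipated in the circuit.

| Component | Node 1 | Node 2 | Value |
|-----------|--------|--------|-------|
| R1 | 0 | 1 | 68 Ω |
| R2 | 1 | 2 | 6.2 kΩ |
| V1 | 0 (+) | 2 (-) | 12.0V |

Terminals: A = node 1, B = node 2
Nodal analysis, taking node 2 as the 0 V reference.
Source V1 fixes V_0 = 12 V.
KCL at each unknown node (sum of currents leaving = 0; resistances in Ω):
  Node 1: (V_1 - 12)/68 + (V_1 - 0)/6200 = 0
Collecting terms: 0.01487 × V_1 = 0.1765  =>  V_1 = 11.87 V
Power in each resistor, P = (ΔV)²/R:
  P_R1 = (12 - 11.87)²/68 = 0.0002492 W
  P_R2 = (11.87 - 0)²/6200 = 0.02272 W
P_total = P_R1 + P_R2 = 0.02297 W

Final answer: 0.02297 W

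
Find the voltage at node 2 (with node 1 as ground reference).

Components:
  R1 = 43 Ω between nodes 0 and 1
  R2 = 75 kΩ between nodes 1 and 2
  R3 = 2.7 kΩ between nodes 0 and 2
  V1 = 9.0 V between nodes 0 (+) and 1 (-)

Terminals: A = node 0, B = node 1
Nodal analysis, taking node 1 as the 0 V reference.
Source V1 fixes V_0 = 9 V.
KCL at each unknown node (sum of currents leaving = 0; resistances in Ω):
  Node 2: (V_2 - 0)/75000 + (V_2 - 9)/2700 = 0
Collecting terms: 0.0003837 × V_2 = 0.003333  =>  V_2 = 8.687 V
The requested potential is V_2 = 8.687 V.

Final answer: V_2 = 8.687 V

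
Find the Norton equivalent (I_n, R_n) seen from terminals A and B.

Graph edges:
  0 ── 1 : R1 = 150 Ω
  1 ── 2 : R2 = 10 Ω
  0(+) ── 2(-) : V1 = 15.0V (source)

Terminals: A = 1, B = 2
Find the Thévenin equivalent first; then I_n = V_th/R_th and R_n = R_th.
Step 1 — V_th is the open-circuit voltage V_A - V_B (nothing connected across the terminals).
Nodal analysis, taking node 2 as the 0 V reference.
Source V1 fixes V_0 = 15 V.
KCL at each unknown node (sum of currents leaving = 0; resistances in Ω):
  Node 1: (V_1 - 15)/150 + (V_1 - 0)/10 = 0
Collecting terms: 0.1067 × V_1 = 0.1  =>  V_1 = 0.9375 V
V_th = V_1 - V_2 = 0.9375 - 0 = 0.9375 V
Step 2 — R_th: zero the source — replace V1 by a short circuit (node 2 merges into node 0) — and find the resistance seen between A (node 1) and B (node 0).
Reduce the network between node 1 (A) and node 0 (B) by series/parallel combination:
  Rp1 = R1 ‖ R2 (parallel, both between nodes 0 and 1) = 1/(1/150 + 1/10) = 9.375 Ω
R_th = 9.375 Ω
I_n = V_th/R_th = 0.9375/9.375 = 0.1 A, and R_n = R_th = 9.375 Ω

Final answer: I_n = 0.1 A, R_n = 9.375 Ω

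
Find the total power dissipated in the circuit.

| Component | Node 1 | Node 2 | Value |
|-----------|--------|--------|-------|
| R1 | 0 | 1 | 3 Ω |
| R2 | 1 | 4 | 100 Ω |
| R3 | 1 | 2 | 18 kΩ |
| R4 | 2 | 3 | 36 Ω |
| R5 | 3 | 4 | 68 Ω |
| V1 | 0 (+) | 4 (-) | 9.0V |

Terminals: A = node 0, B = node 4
Nodal analysis, taking node 4 as the 0 V reference.
Source V1 fixes V_0 = 9 V.
KCL at each unknown node (sum of currents leaving = 0; resistances in Ω):
  Node 1: (V_1 - 9)/3 + (V_1 - 0)/100 + (V_1 - V_2)/18000 = 0
  Node 2: (V_2 - V_1)/18000 + (V_2 - V_3)/36 = 0
  Node 3: (V_3 - V_2)/36 + (V_3 - 0)/68 = 0
Collecting terms (coefficients in siemens):
  0.3434·V_1 - 0.00005556·V_2 = 3
  0.02783·V_2 - 0.00005556·V_1 - 0.02778·V_3 = 0
  0.04248·V_3 - 0.02778·V_2 = 0
Solving these 3 simultaneous equations (Gaussian elimination) gives:
  V_1 = 8.736 V, V_2 = 0.05019 V, V_3 = 0.03281 V
Power in each resistor, P = (ΔV)²/R:
  P_R1 = (9 - 8.736)²/3 = 0.02315 W
  P_R2 = (8.736 - 0)²/100 = 0.7633 W
  P_R3 = (8.736 - 0.05019)²/18000 = 0.004192 W
  P_R4 = (0.05019 - 0.03281)²/36 = 0.000008383 W
  P_R5 = (0.03281 - 0)²/68 = 0.00001584 W
P_total = P_R1 + P_R2 + P_R3 + P_R4 + P_R5 = 0.7906 W

Final answer: 0.7906 W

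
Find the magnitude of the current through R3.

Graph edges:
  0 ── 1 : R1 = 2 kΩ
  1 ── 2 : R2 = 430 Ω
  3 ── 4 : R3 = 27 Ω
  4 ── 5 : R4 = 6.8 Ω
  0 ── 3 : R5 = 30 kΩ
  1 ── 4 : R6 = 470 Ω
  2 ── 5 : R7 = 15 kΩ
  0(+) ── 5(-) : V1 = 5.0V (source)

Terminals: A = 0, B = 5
Nodal analysis, taking node 5 as the 0 V reference.
Source V1 fixes V_0 = 5 V.
KCL at each unknown node (sum of currents leaving = 0; resistances in Ω):
  Node 1: (V_1 - 5)/2000 + (V_1 - V_2)/430 + (V_1 - V_4)/470 = 0
  Node 2: (V_2 - V_1)/430 + (V_2 - 0)/15000 = 0
  Node 3: (V_3 - V_4)/27 + (V_3 - 5)/30000 = 0
  Node 4: (V_4 - V_3)/27 + (V_4 - 0)/6.8 + (V_4 - V_1)/470 = 0
Collecting terms (coefficients in siemens):
  0.004953·V_1 - 0.002326·V_2 - 0.002128·V_4 = 0.0025
  0.002392·V_2 - 0.002326·V_1 = 0
  0.03707·V_3 - 0.03704·V_4 = 0.0001667
  0.1862·V_4 - 0.002128·V_1 - 0.03704·V_3 = 0
Solving these 4 simultaneous equations (Gaussian elimination) gives:
  V_1 = 0.94 V, V_2 = 0.9138 V, V_3 = 0.019 V, V_4 = 0.01452 V
I_R3 = (V_3 - V_4)/R3 = (0.019 - 0.01452)/27 = 0.000166 A
|I_R3| = 0.000166 A

Final answer: |I_R3| = 0.000166 A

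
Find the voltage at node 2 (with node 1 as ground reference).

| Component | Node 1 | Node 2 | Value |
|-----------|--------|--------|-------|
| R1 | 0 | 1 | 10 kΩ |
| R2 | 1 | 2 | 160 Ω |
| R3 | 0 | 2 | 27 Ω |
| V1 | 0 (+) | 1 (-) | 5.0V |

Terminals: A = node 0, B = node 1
Nodal analysis, taking node 1 as the 0 V reference.
Source V1 fixes V_0 = 5 V.
KCL at each unknown node (sum of currents leaving = 0; resistances in Ω):
  Node 2: (V_2 - 0)/160 + (V_2 - 5)/27 = 0
Collecting terms: 0.04329 × V_2 = 0.1852  =>  V_2 = 4.278 V
The requested potential is V_2 = 4.278 V.

Final answer: V_2 = 4.278 V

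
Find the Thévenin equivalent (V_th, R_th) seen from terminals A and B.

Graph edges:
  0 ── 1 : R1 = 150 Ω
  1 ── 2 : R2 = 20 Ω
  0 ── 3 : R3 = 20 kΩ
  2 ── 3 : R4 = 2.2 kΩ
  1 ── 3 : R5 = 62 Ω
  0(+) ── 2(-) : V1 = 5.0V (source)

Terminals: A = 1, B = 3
Step 1 — V_th is the open-circuit voltage V_A - V_B (nothing connected across the terminals).
Nodal analysis, taking node 2 as the 0 V reference.
Source V1 fixes V_0 = 5 V.
KCL at each unknown node (sum of currents leaving = 0; resistances in Ω):
  Node 1: (V_1 - 5)/150 + (V_1 - 0)/20 + (V_1 - V_3)/62 = 0
  Node 3: (V_3 - 5)/20000 + (V_3 - 0)/2200 + (V_3 - V_1)/62 = 0
Collecting terms (coefficients in siemens):
  0.0728·V_1 - 0.01613·V_3 = 0.03333
  0.01663·V_3 - 0.01613·V_1 = 0.00025
Determinant D = (0.0728)(0.01663) - (-0.01613)(-0.01613) = 0.0009507
V_1 = [(0.03333)(0.01663) - (-0.01613)(0.00025)]/D = 0.5874 V
V_3 = [(0.0728)(0.00025) - (0.03333)(-0.01613)]/D = 0.5847 V
V_th = V_1 - V_3 = 0.5874 - 0.5847 = 0.002789 V
Step 2 — R_th: zero the source — replace V1 by a short circuit (node 2 merges into node 0) — and find the resistance seen between A (node 1) and B (node 3).
Reduce the network between node 1 (A) and node 3 (B) by series/parallel combination:
  Rp1 = R1 ‖ R2 (parallel, both between nodes 0 and 1) = 1/(1/150 + 1/20) = 17.65 Ω
  Rp2 = R3 ‖ R4 (parallel, both between nodes 0 and 3) = 1/(1/20000 + 1/2200) = 1982 Ω
  Rs1 = Rp1 + Rp2 (series, joined only at node 0) = 17.65 + 1982 = 2000 Ω
  Rp3 = R5 ‖ Rs1 (parallel, both between nodes 1 and 3) = 1/(1/62 + 1/2000) = 60.14 Ω
R_th = 60.14 Ω

Final answer: V_th = 0.002789 V, R_th = 60.14 Ω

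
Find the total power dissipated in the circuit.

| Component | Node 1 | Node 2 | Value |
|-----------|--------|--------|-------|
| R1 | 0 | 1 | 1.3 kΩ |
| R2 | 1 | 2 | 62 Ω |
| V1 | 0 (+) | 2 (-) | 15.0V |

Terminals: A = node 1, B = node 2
Nodal analysis, taking node 2 as the 0 V reference.
Source V1 fixes V_0 = 15 V.
KCL at each unknown node (sum of currents leaving = 0; resistances in Ω):
  Node 1: (V_1 - 15)/1300 + (V_1 - 0)/62 = 0
Collecting terms: 0.0169 × V_1 = 0.01154  =>  V_1 = 0.6828 V
Power in each resistor, P = (ΔV)²/R:
  P_R1 = (15 - 0.6828)²/1300 = 0.1577 W
  P_R2 = (0.6828 - 0)²/62 = 0.00752 W
P_total = P_R1 + P_R2 = 0.1652 W

Final answer: 0.1652 W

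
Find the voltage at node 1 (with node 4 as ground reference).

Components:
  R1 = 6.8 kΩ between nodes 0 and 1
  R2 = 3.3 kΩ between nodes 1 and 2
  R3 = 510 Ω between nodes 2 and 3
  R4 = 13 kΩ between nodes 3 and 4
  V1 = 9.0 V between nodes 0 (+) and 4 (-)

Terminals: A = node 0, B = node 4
Nodal analysis, taking node 4 as the 0 V reference.
Source V1 fixes V_0 = 9 V.
KCL at each unknown node (sum of currents leaving = 0; resistances in Ω):
  Node 1: (V_1 - 9)/6800 + (V_1 - V_2)/3300 = 0
  Node 2: (V_2 - V_1)/3300 + (V_2 - V_3)/510 = 0
  Node 3: (V_3 - V_2)/510 + (V_3 - 0)/13000 = 0
Collecting terms (coefficients in siemens):
  0.0004501·V_1 - 0.000303·V_2 = 0.001324
  0.002264·V_2 - 0.000303·V_1 - 0.001961·V_3 = 0
  0.002038·V_3 - 0.001961·V_2 = 0
Solving these 3 simultaneous equations (Gaussian elimination) gives:
  V_1 = 6.408 V, V_2 = 5.15 V, V_3 = 4.956 V
The requested potential is V_1 = 6.408 V.

Final answer: V_1 = 6.408 V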